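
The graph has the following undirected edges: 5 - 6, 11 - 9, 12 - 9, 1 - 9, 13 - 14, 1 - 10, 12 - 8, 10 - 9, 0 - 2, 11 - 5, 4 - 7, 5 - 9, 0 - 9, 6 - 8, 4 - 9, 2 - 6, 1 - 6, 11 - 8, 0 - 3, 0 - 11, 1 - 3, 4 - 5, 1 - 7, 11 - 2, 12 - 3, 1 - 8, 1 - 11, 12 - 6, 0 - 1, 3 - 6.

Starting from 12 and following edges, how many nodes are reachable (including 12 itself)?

13

BFS from 12 visits: 12, 3, 6, 8, 9, 0, 1, 2, 5, 11, 4, 10, 7
Reachable nodes: 13 of 15 total.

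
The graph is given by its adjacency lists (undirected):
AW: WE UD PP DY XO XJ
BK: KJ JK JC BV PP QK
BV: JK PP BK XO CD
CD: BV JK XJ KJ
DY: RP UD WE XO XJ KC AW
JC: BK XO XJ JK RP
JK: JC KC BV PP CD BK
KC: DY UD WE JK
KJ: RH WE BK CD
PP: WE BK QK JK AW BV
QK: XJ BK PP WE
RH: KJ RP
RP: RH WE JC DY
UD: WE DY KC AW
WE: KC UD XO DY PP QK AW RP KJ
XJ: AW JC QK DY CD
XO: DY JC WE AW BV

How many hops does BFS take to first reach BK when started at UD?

Level 0: UD
Level 1: AW, DY, KC, WE
Level 2: JK, KJ, PP, QK, RP, XJ, XO
Level 3: BK, BV, CD, JC, RH
BK first appears at level 3.

3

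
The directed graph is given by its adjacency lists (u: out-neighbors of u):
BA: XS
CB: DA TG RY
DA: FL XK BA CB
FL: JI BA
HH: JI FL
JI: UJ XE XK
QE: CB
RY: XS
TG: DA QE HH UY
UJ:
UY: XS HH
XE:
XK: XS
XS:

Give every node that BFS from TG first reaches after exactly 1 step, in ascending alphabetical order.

Level 0: TG
Level 1: DA, HH, QE, UY
Level 2: BA, CB, FL, JI, XK, XS
Level 3: RY, UJ, XE

DA, HH, QE, UY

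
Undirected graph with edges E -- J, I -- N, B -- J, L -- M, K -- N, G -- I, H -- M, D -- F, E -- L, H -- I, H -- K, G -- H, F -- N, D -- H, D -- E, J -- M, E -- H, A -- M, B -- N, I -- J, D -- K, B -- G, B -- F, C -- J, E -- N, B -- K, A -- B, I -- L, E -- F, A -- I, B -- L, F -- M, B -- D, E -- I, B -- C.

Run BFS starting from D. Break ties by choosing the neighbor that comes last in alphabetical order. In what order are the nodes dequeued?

Visit D; enqueue K, H, F, E, B → queue [K, H, F, E, B]
Visit K; enqueue N → queue [H, F, E, B, N]
Visit H; enqueue M, I, G → queue [F, E, B, N, M, I, G]
Visit F → queue [E, B, N, M, I, G]
Visit E; enqueue L, J → queue [B, N, M, I, G, L, J]
Visit B; enqueue C, A → queue [N, M, I, G, L, J, C, A]
Visit N → queue [M, I, G, L, J, C, A]
Visit M → queue [I, G, L, J, C, A]
Visit I → queue [G, L, J, C, A]
Visit G → queue [L, J, C, A]
Visit L → queue [J, C, A]
Visit J → queue [C, A]
Visit C → queue [A]
Visit A → queue []

D, K, H, F, E, B, N, M, I, G, L, J, C, A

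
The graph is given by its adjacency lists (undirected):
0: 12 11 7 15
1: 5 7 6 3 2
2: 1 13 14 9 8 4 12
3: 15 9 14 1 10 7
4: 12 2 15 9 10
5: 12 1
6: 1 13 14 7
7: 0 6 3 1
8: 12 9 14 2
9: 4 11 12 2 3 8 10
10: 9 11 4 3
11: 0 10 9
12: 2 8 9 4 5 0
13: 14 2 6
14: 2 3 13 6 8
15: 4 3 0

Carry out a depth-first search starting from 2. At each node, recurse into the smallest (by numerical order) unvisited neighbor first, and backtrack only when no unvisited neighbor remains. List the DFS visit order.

Visit 2
2 → 1
1 → 3
3 → 7
7 → 0
0 → 11
11 → 9
9 → 4
4 → 10
4 → 12
12 → 5
12 → 8
8 → 14
14 → 6
6 → 13
4 → 15

2, 1, 3, 7, 0, 11, 9, 4, 10, 12, 5, 8, 14, 6, 13, 15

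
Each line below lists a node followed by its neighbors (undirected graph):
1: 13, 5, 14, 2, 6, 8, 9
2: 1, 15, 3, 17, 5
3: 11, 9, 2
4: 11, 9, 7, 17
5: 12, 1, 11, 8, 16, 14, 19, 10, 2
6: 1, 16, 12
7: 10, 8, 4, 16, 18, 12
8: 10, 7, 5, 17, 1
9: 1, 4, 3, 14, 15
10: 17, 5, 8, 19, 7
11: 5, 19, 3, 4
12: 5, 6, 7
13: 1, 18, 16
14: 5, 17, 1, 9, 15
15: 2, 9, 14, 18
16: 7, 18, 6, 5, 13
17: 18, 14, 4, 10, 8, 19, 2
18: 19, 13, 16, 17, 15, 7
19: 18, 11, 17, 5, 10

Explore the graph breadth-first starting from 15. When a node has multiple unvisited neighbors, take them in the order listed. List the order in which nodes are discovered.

Visit 15; enqueue 2, 9, 14, 18 → queue [2, 9, 14, 18]
Visit 2; enqueue 1, 3, 17, 5 → queue [9, 14, 18, 1, 3, 17, 5]
Visit 9; enqueue 4 → queue [14, 18, 1, 3, 17, 5, 4]
Visit 14 → queue [18, 1, 3, 17, 5, 4]
Visit 18; enqueue 19, 13, 16, 7 → queue [1, 3, 17, 5, 4, 19, 13, 16, 7]
Visit 1; enqueue 6, 8 → queue [3, 17, 5, 4, 19, 13, 16, 7, 6, 8]
Visit 3; enqueue 11 → queue [17, 5, 4, 19, 13, 16, 7, 6, 8, 11]
Visit 17; enqueue 10 → queue [5, 4, 19, 13, 16, 7, 6, 8, 11, 10]
Visit 5; enqueue 12 → queue [4, 19, 13, 16, 7, 6, 8, 11, 10, 12]
Visit 4 → queue [19, 13, 16, 7, 6, 8, 11, 10, 12]
Visit 19 → queue [13, 16, 7, 6, 8, 11, 10, 12]
Visit 13 → queue [16, 7, 6, 8, 11, 10, 12]
Visit 16 → queue [7, 6, 8, 11, 10, 12]
Visit 7 → queue [6, 8, 11, 10, 12]
Visit 6 → queue [8, 11, 10, 12]
Visit 8 → queue [11, 10, 12]
Visit 11 → queue [10, 12]
Visit 10 → queue [12]
Visit 12 → queue []

15 -> 2 -> 9 -> 14 -> 18 -> 1 -> 3 -> 17 -> 5 -> 4 -> 19 -> 13 -> 16 -> 7 -> 6 -> 8 -> 11 -> 10 -> 12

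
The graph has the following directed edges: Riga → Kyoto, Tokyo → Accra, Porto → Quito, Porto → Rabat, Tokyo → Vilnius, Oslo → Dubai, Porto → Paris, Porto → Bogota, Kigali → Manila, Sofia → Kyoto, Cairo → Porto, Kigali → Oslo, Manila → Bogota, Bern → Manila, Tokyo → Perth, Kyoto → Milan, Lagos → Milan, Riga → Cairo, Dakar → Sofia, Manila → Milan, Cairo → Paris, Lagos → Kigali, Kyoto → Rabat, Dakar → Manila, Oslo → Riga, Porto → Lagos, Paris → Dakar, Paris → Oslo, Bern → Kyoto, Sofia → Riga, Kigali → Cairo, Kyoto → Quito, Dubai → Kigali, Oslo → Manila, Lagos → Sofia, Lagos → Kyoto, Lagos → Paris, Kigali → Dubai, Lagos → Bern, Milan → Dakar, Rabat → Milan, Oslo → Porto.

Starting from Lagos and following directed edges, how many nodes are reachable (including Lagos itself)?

BFS from Lagos visits: Lagos, Bern, Kigali, Kyoto, Milan, Paris, Sofia, Manila, Cairo, Dubai, Oslo, Quito, Rabat, Dakar, Riga, Bogota, Porto
Reachable nodes: 17 of 21 total.

17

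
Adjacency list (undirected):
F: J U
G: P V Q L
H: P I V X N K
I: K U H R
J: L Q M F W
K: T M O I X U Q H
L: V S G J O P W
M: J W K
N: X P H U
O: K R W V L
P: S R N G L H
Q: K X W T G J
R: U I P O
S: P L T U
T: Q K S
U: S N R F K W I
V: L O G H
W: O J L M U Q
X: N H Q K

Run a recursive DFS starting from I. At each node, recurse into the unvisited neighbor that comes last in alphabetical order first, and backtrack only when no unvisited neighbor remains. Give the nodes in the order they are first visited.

Visit I
I → U
U → W
W → Q
Q → X
X → N
N → P
P → S
S → T
T → K
K → O
O → V
V → L
L → J
J → M
J → F
L → G
V → H
O → R

I U W Q X N P S T K O V L J M F G H R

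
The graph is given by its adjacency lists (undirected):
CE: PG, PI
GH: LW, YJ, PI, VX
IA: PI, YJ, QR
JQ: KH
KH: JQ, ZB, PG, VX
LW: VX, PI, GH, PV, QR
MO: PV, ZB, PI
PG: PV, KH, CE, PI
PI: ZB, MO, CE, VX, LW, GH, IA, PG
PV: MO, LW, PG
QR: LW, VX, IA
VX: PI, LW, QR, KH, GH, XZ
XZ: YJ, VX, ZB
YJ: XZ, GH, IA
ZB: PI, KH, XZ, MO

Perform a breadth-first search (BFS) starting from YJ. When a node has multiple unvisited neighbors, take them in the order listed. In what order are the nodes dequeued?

YJ XZ GH IA VX ZB LW PI QR KH MO PV CE PG JQ

Visit YJ; enqueue XZ, GH, IA → queue [XZ, GH, IA]
Visit XZ; enqueue VX, ZB → queue [GH, IA, VX, ZB]
Visit GH; enqueue LW, PI → queue [IA, VX, ZB, LW, PI]
Visit IA; enqueue QR → queue [VX, ZB, LW, PI, QR]
Visit VX; enqueue KH → queue [ZB, LW, PI, QR, KH]
Visit ZB; enqueue MO → queue [LW, PI, QR, KH, MO]
Visit LW; enqueue PV → queue [PI, QR, KH, MO, PV]
Visit PI; enqueue CE, PG → queue [QR, KH, MO, PV, CE, PG]
Visit QR → queue [KH, MO, PV, CE, PG]
Visit KH; enqueue JQ → queue [MO, PV, CE, PG, JQ]
Visit MO → queue [PV, CE, PG, JQ]
Visit PV → queue [CE, PG, JQ]
Visit CE → queue [PG, JQ]
Visit PG → queue [JQ]
Visit JQ → queue []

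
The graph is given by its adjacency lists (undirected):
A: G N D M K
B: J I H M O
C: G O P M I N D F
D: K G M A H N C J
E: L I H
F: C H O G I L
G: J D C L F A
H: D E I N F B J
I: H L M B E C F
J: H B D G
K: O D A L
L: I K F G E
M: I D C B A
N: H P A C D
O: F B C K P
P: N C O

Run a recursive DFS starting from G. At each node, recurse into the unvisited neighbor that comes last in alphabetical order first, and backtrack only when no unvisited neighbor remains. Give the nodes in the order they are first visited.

Visit G
G → L
L → K
K → O
O → P
P → N
N → H
H → J
J → D
D → M
M → I
I → F
F → C
I → E
I → B
M → A

G → L → K → O → P → N → H → J → D → M → I → F → C → E → B → A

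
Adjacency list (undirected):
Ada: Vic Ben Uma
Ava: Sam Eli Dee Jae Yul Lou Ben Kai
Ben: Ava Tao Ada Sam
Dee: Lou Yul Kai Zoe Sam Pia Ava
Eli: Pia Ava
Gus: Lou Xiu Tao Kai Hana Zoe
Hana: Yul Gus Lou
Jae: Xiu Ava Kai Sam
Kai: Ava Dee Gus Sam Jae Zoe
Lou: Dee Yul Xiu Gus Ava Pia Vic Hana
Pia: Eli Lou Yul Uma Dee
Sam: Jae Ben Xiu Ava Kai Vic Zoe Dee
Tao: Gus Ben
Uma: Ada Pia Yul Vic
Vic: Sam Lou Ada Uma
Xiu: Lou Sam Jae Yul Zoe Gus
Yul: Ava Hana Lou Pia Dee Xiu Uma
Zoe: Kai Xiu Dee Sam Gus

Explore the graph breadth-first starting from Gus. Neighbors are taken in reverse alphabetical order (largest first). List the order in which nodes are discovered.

Gus → Zoe → Xiu → Tao → Lou → Kai → Hana → Sam → Dee → Yul → Jae → Ben → Vic → Pia → Ava → Uma → Ada → Eli

Visit Gus; enqueue Zoe, Xiu, Tao, Lou, Kai, Hana → queue [Zoe, Xiu, Tao, Lou, Kai, Hana]
Visit Zoe; enqueue Sam, Dee → queue [Xiu, Tao, Lou, Kai, Hana, Sam, Dee]
Visit Xiu; enqueue Yul, Jae → queue [Tao, Lou, Kai, Hana, Sam, Dee, Yul, Jae]
Visit Tao; enqueue Ben → queue [Lou, Kai, Hana, Sam, Dee, Yul, Jae, Ben]
Visit Lou; enqueue Vic, Pia, Ava → queue [Kai, Hana, Sam, Dee, Yul, Jae, Ben, Vic, Pia, Ava]
Visit Kai → queue [Hana, Sam, Dee, Yul, Jae, Ben, Vic, Pia, Ava]
Visit Hana → queue [Sam, Dee, Yul, Jae, Ben, Vic, Pia, Ava]
Visit Sam → queue [Dee, Yul, Jae, Ben, Vic, Pia, Ava]
Visit Dee → queue [Yul, Jae, Ben, Vic, Pia, Ava]
Visit Yul; enqueue Uma → queue [Jae, Ben, Vic, Pia, Ava, Uma]
Visit Jae → queue [Ben, Vic, Pia, Ava, Uma]
Visit Ben; enqueue Ada → queue [Vic, Pia, Ava, Uma, Ada]
Visit Vic → queue [Pia, Ava, Uma, Ada]
Visit Pia; enqueue Eli → queue [Ava, Uma, Ada, Eli]
Visit Ava → queue [Uma, Ada, Eli]
Visit Uma → queue [Ada, Eli]
Visit Ada → queue [Eli]
Visit Eli → queue []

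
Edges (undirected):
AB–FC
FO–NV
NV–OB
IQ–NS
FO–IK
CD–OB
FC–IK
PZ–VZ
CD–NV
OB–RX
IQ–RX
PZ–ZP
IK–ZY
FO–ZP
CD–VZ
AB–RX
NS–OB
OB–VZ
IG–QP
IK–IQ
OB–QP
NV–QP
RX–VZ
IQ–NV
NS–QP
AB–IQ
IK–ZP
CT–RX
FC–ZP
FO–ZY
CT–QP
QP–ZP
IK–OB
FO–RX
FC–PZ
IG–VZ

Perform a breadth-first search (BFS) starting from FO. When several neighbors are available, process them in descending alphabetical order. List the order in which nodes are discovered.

Visit FO; enqueue ZY, ZP, RX, NV, IK → queue [ZY, ZP, RX, NV, IK]
Visit ZY → queue [ZP, RX, NV, IK]
Visit ZP; enqueue QP, PZ, FC → queue [RX, NV, IK, QP, PZ, FC]
Visit RX; enqueue VZ, OB, IQ, CT, AB → queue [NV, IK, QP, PZ, FC, VZ, OB, IQ, CT, AB]
Visit NV; enqueue CD → queue [IK, QP, PZ, FC, VZ, OB, IQ, CT, AB, CD]
Visit IK → queue [QP, PZ, FC, VZ, OB, IQ, CT, AB, CD]
Visit QP; enqueue NS, IG → queue [PZ, FC, VZ, OB, IQ, CT, AB, CD, NS, IG]
Visit PZ → queue [FC, VZ, OB, IQ, CT, AB, CD, NS, IG]
Visit FC → queue [VZ, OB, IQ, CT, AB, CD, NS, IG]
Visit VZ → queue [OB, IQ, CT, AB, CD, NS, IG]
Visit OB → queue [IQ, CT, AB, CD, NS, IG]
Visit IQ → queue [CT, AB, CD, NS, IG]
Visit CT → queue [AB, CD, NS, IG]
Visit AB → queue [CD, NS, IG]
Visit CD → queue [NS, IG]
Visit NS → queue [IG]
Visit IG → queue []

FO → ZY → ZP → RX → NV → IK → QP → PZ → FC → VZ → OB → IQ → CT → AB → CD → NS → IG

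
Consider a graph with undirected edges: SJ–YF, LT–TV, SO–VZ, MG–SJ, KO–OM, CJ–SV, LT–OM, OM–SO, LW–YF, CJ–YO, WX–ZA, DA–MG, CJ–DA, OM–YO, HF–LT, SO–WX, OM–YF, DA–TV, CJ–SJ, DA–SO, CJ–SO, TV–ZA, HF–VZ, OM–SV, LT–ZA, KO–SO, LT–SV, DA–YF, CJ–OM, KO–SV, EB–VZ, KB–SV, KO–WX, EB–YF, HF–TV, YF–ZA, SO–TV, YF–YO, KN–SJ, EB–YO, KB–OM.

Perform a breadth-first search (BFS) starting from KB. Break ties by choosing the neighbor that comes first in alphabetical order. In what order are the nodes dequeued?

Visit KB; enqueue OM, SV → queue [OM, SV]
Visit OM; enqueue CJ, KO, LT, SO, YF, YO → queue [SV, CJ, KO, LT, SO, YF, YO]
Visit SV → queue [CJ, KO, LT, SO, YF, YO]
Visit CJ; enqueue DA, SJ → queue [KO, LT, SO, YF, YO, DA, SJ]
Visit KO; enqueue WX → queue [LT, SO, YF, YO, DA, SJ, WX]
Visit LT; enqueue HF, TV, ZA → queue [SO, YF, YO, DA, SJ, WX, HF, TV, ZA]
Visit SO; enqueue VZ → queue [YF, YO, DA, SJ, WX, HF, TV, ZA, VZ]
Visit YF; enqueue EB, LW → queue [YO, DA, SJ, WX, HF, TV, ZA, VZ, EB, LW]
Visit YO → queue [DA, SJ, WX, HF, TV, ZA, VZ, EB, LW]
Visit DA; enqueue MG → queue [SJ, WX, HF, TV, ZA, VZ, EB, LW, MG]
Visit SJ; enqueue KN → queue [WX, HF, TV, ZA, VZ, EB, LW, MG, KN]
Visit WX → queue [HF, TV, ZA, VZ, EB, LW, MG, KN]
Visit HF → queue [TV, ZA, VZ, EB, LW, MG, KN]
Visit TV → queue [ZA, VZ, EB, LW, MG, KN]
Visit ZA → queue [VZ, EB, LW, MG, KN]
Visit VZ → queue [EB, LW, MG, KN]
Visit EB → queue [LW, MG, KN]
Visit LW → queue [MG, KN]
Visit MG → queue [KN]
Visit KN → queue []

KB, OM, SV, CJ, KO, LT, SO, YF, YO, DA, SJ, WX, HF, TV, ZA, VZ, EB, LW, MG, KN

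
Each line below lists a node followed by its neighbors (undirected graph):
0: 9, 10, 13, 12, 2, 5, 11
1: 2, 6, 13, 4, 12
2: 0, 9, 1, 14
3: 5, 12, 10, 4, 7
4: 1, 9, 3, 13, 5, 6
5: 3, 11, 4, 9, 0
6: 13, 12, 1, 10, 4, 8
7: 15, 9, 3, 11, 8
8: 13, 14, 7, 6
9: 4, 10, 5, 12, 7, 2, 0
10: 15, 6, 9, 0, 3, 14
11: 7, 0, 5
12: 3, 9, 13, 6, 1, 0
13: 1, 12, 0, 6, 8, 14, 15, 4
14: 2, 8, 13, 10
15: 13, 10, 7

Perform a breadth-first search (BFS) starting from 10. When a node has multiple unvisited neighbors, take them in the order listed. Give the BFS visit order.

10, 15, 6, 9, 0, 3, 14, 13, 7, 12, 1, 4, 8, 5, 2, 11

Visit 10; enqueue 15, 6, 9, 0, 3, 14 → queue [15, 6, 9, 0, 3, 14]
Visit 15; enqueue 13, 7 → queue [6, 9, 0, 3, 14, 13, 7]
Visit 6; enqueue 12, 1, 4, 8 → queue [9, 0, 3, 14, 13, 7, 12, 1, 4, 8]
Visit 9; enqueue 5, 2 → queue [0, 3, 14, 13, 7, 12, 1, 4, 8, 5, 2]
Visit 0; enqueue 11 → queue [3, 14, 13, 7, 12, 1, 4, 8, 5, 2, 11]
Visit 3 → queue [14, 13, 7, 12, 1, 4, 8, 5, 2, 11]
Visit 14 → queue [13, 7, 12, 1, 4, 8, 5, 2, 11]
Visit 13 → queue [7, 12, 1, 4, 8, 5, 2, 11]
Visit 7 → queue [12, 1, 4, 8, 5, 2, 11]
Visit 12 → queue [1, 4, 8, 5, 2, 11]
Visit 1 → queue [4, 8, 5, 2, 11]
Visit 4 → queue [8, 5, 2, 11]
Visit 8 → queue [5, 2, 11]
Visit 5 → queue [2, 11]
Visit 2 → queue [11]
Visit 11 → queue []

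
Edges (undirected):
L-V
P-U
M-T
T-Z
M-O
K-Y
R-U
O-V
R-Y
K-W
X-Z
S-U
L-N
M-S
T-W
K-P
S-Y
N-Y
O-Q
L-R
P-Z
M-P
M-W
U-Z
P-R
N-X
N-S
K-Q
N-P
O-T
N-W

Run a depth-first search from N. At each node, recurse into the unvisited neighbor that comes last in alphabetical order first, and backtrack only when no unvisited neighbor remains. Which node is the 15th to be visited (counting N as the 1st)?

Visit N
N → Y
Y → S
S → U
U → Z
Z → X
Z → T
T → W
W → M
M → P
P → R
R → L
L → V
V → O
O → Q
Q → K

Visit order: N, Y, S, U, Z, X, T, W, M, P, R, L, V, O, Q, K

Q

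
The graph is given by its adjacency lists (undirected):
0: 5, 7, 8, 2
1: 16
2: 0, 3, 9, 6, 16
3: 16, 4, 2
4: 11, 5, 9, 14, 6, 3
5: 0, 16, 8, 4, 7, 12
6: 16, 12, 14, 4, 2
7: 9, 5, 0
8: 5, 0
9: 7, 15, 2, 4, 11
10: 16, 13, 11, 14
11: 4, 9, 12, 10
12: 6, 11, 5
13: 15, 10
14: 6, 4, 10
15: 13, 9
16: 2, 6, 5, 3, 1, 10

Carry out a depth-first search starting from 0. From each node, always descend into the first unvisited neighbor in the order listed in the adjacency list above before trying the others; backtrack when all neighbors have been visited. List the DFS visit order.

Visit 0
0 → 5
5 → 16
16 → 2
2 → 3
3 → 4
4 → 11
11 → 9
9 → 7
9 → 15
15 → 13
13 → 10
10 → 14
14 → 6
6 → 12
16 → 1
5 → 8

0 5 16 2 3 4 11 9 7 15 13 10 14 6 12 1 8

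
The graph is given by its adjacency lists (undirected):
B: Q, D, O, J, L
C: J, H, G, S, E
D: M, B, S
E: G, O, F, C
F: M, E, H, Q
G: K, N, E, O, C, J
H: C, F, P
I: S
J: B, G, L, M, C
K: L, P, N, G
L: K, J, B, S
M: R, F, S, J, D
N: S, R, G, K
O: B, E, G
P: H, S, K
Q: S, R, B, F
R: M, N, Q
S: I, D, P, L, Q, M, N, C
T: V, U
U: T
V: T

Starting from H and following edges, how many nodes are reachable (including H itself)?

BFS from H visits: H, C, F, P, E, G, J, S, M, Q, K, O, N, B, L, D, I, R
Reachable nodes: 18 of 21 total.

18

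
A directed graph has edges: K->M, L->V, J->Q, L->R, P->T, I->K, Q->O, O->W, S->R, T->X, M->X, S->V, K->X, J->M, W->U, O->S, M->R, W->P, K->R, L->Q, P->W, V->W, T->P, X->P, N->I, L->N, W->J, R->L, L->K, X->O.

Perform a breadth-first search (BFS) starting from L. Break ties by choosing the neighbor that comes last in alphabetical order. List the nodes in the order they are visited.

Visit L; enqueue V, R, Q, N, K → queue [V, R, Q, N, K]
Visit V; enqueue W → queue [R, Q, N, K, W]
Visit R → queue [Q, N, K, W]
Visit Q; enqueue O → queue [N, K, W, O]
Visit N; enqueue I → queue [K, W, O, I]
Visit K; enqueue X, M → queue [W, O, I, X, M]
Visit W; enqueue U, P, J → queue [O, I, X, M, U, P, J]
Visit O; enqueue S → queue [I, X, M, U, P, J, S]
Visit I → queue [X, M, U, P, J, S]
Visit X → queue [M, U, P, J, S]
Visit M → queue [U, P, J, S]
Visit U → queue [P, J, S]
Visit P; enqueue T → queue [J, S, T]
Visit J → queue [S, T]
Visit S → queue [T]
Visit T → queue []

L, V, R, Q, N, K, W, O, I, X, M, U, P, J, S, T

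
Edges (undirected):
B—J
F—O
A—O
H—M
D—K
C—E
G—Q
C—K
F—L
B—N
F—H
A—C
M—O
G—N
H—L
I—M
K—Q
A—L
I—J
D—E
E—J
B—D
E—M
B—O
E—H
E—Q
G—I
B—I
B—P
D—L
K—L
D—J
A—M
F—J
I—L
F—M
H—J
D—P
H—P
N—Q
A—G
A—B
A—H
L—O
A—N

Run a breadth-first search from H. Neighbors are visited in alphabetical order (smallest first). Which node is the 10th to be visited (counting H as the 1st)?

Visit H; enqueue A, E, F, J, L, M, P → queue [A, E, F, J, L, M, P]
Visit A; enqueue B, C, G, N, O → queue [E, F, J, L, M, P, B, C, G, N, O]
Visit E; enqueue D, Q → queue [F, J, L, M, P, B, C, G, N, O, D, Q]
Visit F → queue [J, L, M, P, B, C, G, N, O, D, Q]
Visit J; enqueue I → queue [L, M, P, B, C, G, N, O, D, Q, I]
Visit L; enqueue K → queue [M, P, B, C, G, N, O, D, Q, I, K]
Visit M → queue [P, B, C, G, N, O, D, Q, I, K]
Visit P → queue [B, C, G, N, O, D, Q, I, K]
Visit B → queue [C, G, N, O, D, Q, I, K]
Visit C → queue [G, N, O, D, Q, I, K]
Visit G → queue [N, O, D, Q, I, K]
Visit N → queue [O, D, Q, I, K]
Visit O → queue [D, Q, I, K]
Visit D → queue [Q, I, K]
Visit Q → queue [I, K]
Visit I → queue [K]
Visit K → queue []

Visit order: H, A, E, F, J, L, M, P, B, C, G, N, O, D, Q, I, K

C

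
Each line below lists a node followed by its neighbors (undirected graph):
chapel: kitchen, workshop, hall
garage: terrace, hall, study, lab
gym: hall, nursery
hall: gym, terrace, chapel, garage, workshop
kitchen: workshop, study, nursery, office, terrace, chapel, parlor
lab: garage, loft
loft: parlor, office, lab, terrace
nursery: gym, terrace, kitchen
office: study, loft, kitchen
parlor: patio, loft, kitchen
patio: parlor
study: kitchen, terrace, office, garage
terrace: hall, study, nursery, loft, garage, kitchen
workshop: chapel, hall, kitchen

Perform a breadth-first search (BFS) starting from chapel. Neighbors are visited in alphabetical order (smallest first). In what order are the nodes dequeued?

chapel → hall → kitchen → workshop → garage → gym → terrace → nursery → office → parlor → study → lab → loft → patio

Visit chapel; enqueue hall, kitchen, workshop → queue [hall, kitchen, workshop]
Visit hall; enqueue garage, gym, terrace → queue [kitchen, workshop, garage, gym, terrace]
Visit kitchen; enqueue nursery, office, parlor, study → queue [workshop, garage, gym, terrace, nursery, office, parlor, study]
Visit workshop → queue [garage, gym, terrace, nursery, office, parlor, study]
Visit garage; enqueue lab → queue [gym, terrace, nursery, office, parlor, study, lab]
Visit gym → queue [terrace, nursery, office, parlor, study, lab]
Visit terrace; enqueue loft → queue [nursery, office, parlor, study, lab, loft]
Visit nursery → queue [office, parlor, study, lab, loft]
Visit office → queue [parlor, study, lab, loft]
Visit parlor; enqueue patio → queue [study, lab, loft, patio]
Visit study → queue [lab, loft, patio]
Visit lab → queue [loft, patio]
Visit loft → queue [patio]
Visit patio → queue []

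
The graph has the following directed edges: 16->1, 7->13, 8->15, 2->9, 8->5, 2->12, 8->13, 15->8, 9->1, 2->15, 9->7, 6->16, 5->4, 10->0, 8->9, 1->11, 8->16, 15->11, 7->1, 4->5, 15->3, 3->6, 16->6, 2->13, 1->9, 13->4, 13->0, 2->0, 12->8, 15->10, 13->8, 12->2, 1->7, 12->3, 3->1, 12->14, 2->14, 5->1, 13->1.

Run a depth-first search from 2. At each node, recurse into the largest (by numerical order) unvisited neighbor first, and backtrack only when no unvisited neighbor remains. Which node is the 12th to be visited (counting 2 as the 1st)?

13

Visit 2
2 → 15
15 → 11
15 → 10
10 → 0
15 → 8
8 → 16
16 → 6
16 → 1
1 → 9
9 → 7
7 → 13
13 → 4
4 → 5
15 → 3
2 → 14
2 → 12

Visit order: 2, 15, 11, 10, 0, 8, 16, 6, 1, 9, 7, 13, 4, 5, 3, 14, 12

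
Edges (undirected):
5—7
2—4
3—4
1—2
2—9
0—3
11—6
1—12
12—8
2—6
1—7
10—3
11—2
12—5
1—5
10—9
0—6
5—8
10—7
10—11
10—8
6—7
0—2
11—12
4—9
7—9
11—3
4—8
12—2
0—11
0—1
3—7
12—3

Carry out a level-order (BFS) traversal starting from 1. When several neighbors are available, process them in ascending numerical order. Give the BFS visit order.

Visit 1; enqueue 0, 2, 5, 7, 12 → queue [0, 2, 5, 7, 12]
Visit 0; enqueue 3, 6, 11 → queue [2, 5, 7, 12, 3, 6, 11]
Visit 2; enqueue 4, 9 → queue [5, 7, 12, 3, 6, 11, 4, 9]
Visit 5; enqueue 8 → queue [7, 12, 3, 6, 11, 4, 9, 8]
Visit 7; enqueue 10 → queue [12, 3, 6, 11, 4, 9, 8, 10]
Visit 12 → queue [3, 6, 11, 4, 9, 8, 10]
Visit 3 → queue [6, 11, 4, 9, 8, 10]
Visit 6 → queue [11, 4, 9, 8, 10]
Visit 11 → queue [4, 9, 8, 10]
Visit 4 → queue [9, 8, 10]
Visit 9 → queue [8, 10]
Visit 8 → queue [10]
Visit 10 → queue []

1, 0, 2, 5, 7, 12, 3, 6, 11, 4, 9, 8, 10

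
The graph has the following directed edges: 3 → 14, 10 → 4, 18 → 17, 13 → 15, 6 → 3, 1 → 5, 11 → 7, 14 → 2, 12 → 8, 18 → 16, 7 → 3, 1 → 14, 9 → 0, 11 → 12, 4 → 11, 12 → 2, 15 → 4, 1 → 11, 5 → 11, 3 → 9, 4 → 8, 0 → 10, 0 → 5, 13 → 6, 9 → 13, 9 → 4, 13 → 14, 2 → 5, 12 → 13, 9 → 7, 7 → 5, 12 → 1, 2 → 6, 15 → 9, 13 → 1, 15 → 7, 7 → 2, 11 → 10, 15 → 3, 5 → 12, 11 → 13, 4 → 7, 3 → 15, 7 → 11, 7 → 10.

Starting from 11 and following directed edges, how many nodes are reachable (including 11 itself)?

16

BFS from 11 visits: 11, 7, 10, 12, 13, 2, 3, 5, 4, 1, 8, 6, 14, 15, 9, 0
Reachable nodes: 16 of 19 total.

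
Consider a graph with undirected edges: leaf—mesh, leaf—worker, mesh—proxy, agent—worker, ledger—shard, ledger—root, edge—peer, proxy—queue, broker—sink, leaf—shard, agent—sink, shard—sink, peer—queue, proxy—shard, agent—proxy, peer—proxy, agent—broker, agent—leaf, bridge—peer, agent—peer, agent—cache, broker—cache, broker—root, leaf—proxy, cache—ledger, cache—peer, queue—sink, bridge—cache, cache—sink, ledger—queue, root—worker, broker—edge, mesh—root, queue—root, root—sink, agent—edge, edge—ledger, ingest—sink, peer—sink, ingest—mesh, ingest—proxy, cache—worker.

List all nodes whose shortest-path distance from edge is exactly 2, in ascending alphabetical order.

Level 0: edge
Level 1: agent, broker, ledger, peer
Level 2: bridge, cache, leaf, proxy, queue, root, shard, sink, worker
Level 3: ingest, mesh

bridge, cache, leaf, proxy, queue, root, shard, sink, worker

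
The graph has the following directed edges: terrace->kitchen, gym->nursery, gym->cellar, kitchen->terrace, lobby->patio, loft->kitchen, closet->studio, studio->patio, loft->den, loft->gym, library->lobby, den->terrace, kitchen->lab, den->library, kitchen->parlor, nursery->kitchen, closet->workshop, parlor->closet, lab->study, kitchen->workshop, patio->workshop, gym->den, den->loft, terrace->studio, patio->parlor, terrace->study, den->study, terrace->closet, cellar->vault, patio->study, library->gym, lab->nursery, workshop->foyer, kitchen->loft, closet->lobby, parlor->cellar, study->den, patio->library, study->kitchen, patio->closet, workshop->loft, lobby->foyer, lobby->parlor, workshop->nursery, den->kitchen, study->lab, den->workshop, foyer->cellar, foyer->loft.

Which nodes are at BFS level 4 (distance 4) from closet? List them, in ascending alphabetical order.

Level 0: closet
Level 1: lobby, studio, workshop
Level 2: foyer, loft, nursery, parlor, patio
Level 3: cellar, den, gym, kitchen, library, study
Level 4: lab, terrace, vault

lab, terrace, vault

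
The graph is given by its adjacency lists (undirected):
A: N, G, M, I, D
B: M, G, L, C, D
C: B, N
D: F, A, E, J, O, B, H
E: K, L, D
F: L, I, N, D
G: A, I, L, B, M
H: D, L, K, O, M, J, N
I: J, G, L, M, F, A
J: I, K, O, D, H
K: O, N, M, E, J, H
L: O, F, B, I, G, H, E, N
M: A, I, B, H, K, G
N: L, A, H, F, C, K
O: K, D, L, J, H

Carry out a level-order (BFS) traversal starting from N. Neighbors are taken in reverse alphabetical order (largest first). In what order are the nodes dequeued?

N -> L -> K -> H -> F -> C -> A -> O -> I -> G -> E -> B -> M -> J -> D

Visit N; enqueue L, K, H, F, C, A → queue [L, K, H, F, C, A]
Visit L; enqueue O, I, G, E, B → queue [K, H, F, C, A, O, I, G, E, B]
Visit K; enqueue M, J → queue [H, F, C, A, O, I, G, E, B, M, J]
Visit H; enqueue D → queue [F, C, A, O, I, G, E, B, M, J, D]
Visit F → queue [C, A, O, I, G, E, B, M, J, D]
Visit C → queue [A, O, I, G, E, B, M, J, D]
Visit A → queue [O, I, G, E, B, M, J, D]
Visit O → queue [I, G, E, B, M, J, D]
Visit I → queue [G, E, B, M, J, D]
Visit G → queue [E, B, M, J, D]
Visit E → queue [B, M, J, D]
Visit B → queue [M, J, D]
Visit M → queue [J, D]
Visit J → queue [D]
Visit D → queue []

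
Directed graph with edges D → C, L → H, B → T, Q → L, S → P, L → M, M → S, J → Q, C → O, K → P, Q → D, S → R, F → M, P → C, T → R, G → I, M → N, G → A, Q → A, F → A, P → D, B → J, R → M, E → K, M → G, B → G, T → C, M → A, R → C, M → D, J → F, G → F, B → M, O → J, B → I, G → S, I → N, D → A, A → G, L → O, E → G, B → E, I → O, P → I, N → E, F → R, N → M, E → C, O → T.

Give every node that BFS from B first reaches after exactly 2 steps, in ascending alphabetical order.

A, C, D, F, K, N, O, Q, R, S

Level 0: B
Level 1: E, G, I, J, M, T
Level 2: A, C, D, F, K, N, O, Q, R, S
Level 3: L, P
Level 4: H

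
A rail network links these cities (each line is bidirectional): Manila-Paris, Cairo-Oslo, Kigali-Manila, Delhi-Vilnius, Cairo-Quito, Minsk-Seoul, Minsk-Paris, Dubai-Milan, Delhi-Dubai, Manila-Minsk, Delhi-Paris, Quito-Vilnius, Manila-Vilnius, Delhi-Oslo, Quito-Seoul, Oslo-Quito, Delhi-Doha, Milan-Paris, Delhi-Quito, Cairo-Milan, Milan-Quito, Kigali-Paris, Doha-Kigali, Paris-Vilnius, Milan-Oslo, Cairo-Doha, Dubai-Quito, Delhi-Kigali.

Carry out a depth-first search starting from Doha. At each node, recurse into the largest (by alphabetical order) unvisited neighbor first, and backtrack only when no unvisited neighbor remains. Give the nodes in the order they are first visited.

Doha Kigali Paris Vilnius Quito Seoul Minsk Manila Oslo Milan Dubai Delhi Cairo

Visit Doha
Doha → Kigali
Kigali → Paris
Paris → Vilnius
Vilnius → Quito
Quito → Seoul
Seoul → Minsk
Minsk → Manila
Quito → Oslo
Oslo → Milan
Milan → Dubai
Dubai → Delhi
Milan → Cairo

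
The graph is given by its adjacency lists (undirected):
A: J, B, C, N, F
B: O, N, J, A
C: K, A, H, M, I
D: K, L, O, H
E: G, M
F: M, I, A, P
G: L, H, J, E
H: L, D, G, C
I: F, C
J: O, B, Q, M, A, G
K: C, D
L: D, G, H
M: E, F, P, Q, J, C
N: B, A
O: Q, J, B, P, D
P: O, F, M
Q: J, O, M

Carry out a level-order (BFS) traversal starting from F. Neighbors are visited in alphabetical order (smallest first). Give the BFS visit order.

Visit F; enqueue A, I, M, P → queue [A, I, M, P]
Visit A; enqueue B, C, J, N → queue [I, M, P, B, C, J, N]
Visit I → queue [M, P, B, C, J, N]
Visit M; enqueue E, Q → queue [P, B, C, J, N, E, Q]
Visit P; enqueue O → queue [B, C, J, N, E, Q, O]
Visit B → queue [C, J, N, E, Q, O]
Visit C; enqueue H, K → queue [J, N, E, Q, O, H, K]
Visit J; enqueue G → queue [N, E, Q, O, H, K, G]
Visit N → queue [E, Q, O, H, K, G]
Visit E → queue [Q, O, H, K, G]
Visit Q → queue [O, H, K, G]
Visit O; enqueue D → queue [H, K, G, D]
Visit H; enqueue L → queue [K, G, D, L]
Visit K → queue [G, D, L]
Visit G → queue [D, L]
Visit D → queue [L]
Visit L → queue []

F → A → I → M → P → B → C → J → N → E → Q → O → H → K → G → D → L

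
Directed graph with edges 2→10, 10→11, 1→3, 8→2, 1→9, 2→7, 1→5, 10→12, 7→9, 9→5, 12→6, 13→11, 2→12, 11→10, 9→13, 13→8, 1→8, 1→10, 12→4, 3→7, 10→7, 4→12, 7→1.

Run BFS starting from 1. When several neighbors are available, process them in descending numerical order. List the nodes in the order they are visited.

1 10 9 8 5 3 12 11 7 13 2 6 4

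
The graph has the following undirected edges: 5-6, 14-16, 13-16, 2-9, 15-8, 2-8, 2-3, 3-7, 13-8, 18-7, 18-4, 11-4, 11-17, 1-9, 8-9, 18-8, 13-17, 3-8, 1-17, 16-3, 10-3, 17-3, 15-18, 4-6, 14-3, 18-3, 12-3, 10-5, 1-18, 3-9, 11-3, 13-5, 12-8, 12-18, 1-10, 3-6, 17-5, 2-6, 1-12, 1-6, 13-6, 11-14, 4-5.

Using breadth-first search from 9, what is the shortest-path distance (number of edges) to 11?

Level 0: 9
Level 1: 1, 2, 3, 8
Level 2: 6, 7, 10, 11, 12, 13, 14, 15, 16, 17, 18
Level 3: 4, 5
11 first appears at level 2.

2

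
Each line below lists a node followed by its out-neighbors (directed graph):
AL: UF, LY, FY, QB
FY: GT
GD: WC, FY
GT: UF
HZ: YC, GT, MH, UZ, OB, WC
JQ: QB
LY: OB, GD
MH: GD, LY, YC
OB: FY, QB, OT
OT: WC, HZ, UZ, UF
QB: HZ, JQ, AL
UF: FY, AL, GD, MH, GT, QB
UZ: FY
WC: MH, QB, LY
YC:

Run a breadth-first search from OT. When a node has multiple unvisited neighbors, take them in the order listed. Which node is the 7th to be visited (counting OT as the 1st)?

QB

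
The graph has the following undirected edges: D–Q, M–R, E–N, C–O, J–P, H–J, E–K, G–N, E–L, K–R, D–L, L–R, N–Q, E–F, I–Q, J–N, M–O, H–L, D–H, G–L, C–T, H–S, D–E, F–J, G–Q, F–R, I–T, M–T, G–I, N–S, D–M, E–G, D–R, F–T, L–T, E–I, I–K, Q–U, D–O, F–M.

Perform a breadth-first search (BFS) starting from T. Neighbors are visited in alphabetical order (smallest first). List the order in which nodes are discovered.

T C F I L M O E J R G K Q D H N P U S

Visit T; enqueue C, F, I, L, M → queue [C, F, I, L, M]
Visit C; enqueue O → queue [F, I, L, M, O]
Visit F; enqueue E, J, R → queue [I, L, M, O, E, J, R]
Visit I; enqueue G, K, Q → queue [L, M, O, E, J, R, G, K, Q]
Visit L; enqueue D, H → queue [M, O, E, J, R, G, K, Q, D, H]
Visit M → queue [O, E, J, R, G, K, Q, D, H]
Visit O → queue [E, J, R, G, K, Q, D, H]
Visit E; enqueue N → queue [J, R, G, K, Q, D, H, N]
Visit J; enqueue P → queue [R, G, K, Q, D, H, N, P]
Visit R → queue [G, K, Q, D, H, N, P]
Visit G → queue [K, Q, D, H, N, P]
Visit K → queue [Q, D, H, N, P]
Visit Q; enqueue U → queue [D, H, N, P, U]
Visit D → queue [H, N, P, U]
Visit H; enqueue S → queue [N, P, U, S]
Visit N → queue [P, U, S]
Visit P → queue [U, S]
Visit U → queue [S]
Visit S → queue []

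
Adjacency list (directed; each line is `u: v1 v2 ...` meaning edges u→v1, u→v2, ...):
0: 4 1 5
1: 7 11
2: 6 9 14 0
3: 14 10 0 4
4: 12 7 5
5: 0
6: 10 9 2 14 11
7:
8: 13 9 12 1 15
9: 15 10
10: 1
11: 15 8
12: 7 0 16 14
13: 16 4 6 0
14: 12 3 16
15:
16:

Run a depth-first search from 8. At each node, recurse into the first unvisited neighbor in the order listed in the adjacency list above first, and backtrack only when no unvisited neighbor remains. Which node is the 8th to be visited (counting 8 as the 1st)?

1

Visit 8
8 → 13
13 → 16
13 → 4
4 → 12
12 → 7
12 → 0
0 → 1
1 → 11
11 → 15
0 → 5
12 → 14
14 → 3
3 → 10
13 → 6
6 → 9
6 → 2

Visit order: 8, 13, 16, 4, 12, 7, 0, 1, 11, 15, 5, 14, 3, 10, 6, 9, 2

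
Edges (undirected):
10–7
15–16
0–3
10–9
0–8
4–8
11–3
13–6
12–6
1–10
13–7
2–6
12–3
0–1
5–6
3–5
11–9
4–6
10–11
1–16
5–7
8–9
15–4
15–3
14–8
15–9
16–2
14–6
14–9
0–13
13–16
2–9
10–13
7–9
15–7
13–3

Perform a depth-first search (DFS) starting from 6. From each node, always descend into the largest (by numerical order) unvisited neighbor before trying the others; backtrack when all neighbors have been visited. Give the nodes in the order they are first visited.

Visit 6
6 → 14
14 → 9
9 → 15
15 → 16
16 → 13
13 → 10
10 → 11
11 → 3
3 → 12
3 → 5
5 → 7
3 → 0
0 → 8
8 → 4
0 → 1
16 → 2

6 → 14 → 9 → 15 → 16 → 13 → 10 → 11 → 3 → 12 → 5 → 7 → 0 → 8 → 4 → 1 → 2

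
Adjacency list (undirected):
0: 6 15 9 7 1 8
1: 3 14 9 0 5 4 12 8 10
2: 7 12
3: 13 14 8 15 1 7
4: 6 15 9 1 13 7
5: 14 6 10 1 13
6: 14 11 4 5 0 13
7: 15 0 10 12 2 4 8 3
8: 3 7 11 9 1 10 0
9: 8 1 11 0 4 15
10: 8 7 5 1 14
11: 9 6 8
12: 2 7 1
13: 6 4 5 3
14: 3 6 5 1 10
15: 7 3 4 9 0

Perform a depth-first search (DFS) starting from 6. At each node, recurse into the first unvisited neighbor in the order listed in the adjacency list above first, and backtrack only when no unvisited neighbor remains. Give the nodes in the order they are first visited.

Visit 6
6 → 14
14 → 3
3 → 13
13 → 4
4 → 15
15 → 7
7 → 0
0 → 9
9 → 8
8 → 11
8 → 1
1 → 5
5 → 10
1 → 12
12 → 2

6 → 14 → 3 → 13 → 4 → 15 → 7 → 0 → 9 → 8 → 11 → 1 → 5 → 10 → 12 → 2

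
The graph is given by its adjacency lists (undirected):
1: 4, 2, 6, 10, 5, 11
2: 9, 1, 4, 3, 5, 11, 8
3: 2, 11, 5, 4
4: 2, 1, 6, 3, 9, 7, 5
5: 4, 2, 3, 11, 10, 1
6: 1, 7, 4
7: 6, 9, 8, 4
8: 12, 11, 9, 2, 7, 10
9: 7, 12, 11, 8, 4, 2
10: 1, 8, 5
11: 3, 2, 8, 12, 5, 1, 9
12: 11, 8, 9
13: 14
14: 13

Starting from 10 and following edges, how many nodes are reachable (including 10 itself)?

BFS from 10 visits: 10, 8, 5, 1, 12, 11, 9, 7, 2, 4, 3, 6
Reachable nodes: 12 of 14 total.

12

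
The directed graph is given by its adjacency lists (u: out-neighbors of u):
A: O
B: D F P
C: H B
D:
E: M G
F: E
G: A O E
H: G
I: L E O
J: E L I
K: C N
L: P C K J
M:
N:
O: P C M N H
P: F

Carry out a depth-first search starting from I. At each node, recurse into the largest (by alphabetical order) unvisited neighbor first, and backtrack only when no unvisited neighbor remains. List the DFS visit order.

I, O, P, F, E, M, G, A, N, H, C, B, D, L, K, J

Visit I
I → O
O → P
P → F
F → E
E → M
E → G
G → A
O → N
O → H
O → C
C → B
B → D
I → L
L → K
L → J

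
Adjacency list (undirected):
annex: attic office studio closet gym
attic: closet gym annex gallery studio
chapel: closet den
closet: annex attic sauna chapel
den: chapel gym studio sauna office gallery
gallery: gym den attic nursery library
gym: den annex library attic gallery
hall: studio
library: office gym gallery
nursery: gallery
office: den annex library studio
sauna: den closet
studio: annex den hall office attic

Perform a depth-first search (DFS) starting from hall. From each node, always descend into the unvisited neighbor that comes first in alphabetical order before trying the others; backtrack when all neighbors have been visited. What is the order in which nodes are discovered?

Visit hall
hall → studio
studio → annex
annex → attic
attic → closet
closet → chapel
chapel → den
den → gallery
gallery → gym
gym → library
library → office
gallery → nursery
den → sauna

hall -> studio -> annex -> attic -> closet -> chapel -> den -> gallery -> gym -> library -> office -> nursery -> sauna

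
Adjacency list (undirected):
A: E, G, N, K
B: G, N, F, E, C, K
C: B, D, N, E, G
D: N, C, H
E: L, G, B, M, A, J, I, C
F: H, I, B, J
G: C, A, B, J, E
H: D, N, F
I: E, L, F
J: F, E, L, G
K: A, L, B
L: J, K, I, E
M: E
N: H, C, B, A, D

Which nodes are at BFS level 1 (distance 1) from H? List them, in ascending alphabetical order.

D, F, N

Level 0: H
Level 1: D, F, N
Level 2: A, B, C, I, J
Level 3: E, G, K, L
Level 4: M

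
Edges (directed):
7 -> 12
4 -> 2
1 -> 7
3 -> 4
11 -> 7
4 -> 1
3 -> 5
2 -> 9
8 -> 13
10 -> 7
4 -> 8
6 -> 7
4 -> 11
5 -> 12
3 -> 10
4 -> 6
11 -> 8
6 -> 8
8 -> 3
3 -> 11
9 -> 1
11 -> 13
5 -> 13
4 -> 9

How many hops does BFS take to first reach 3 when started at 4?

Level 0: 4
Level 1: 1, 2, 6, 8, 9, 11
Level 2: 3, 7, 13
Level 3: 5, 10, 12
3 first appears at level 2.

2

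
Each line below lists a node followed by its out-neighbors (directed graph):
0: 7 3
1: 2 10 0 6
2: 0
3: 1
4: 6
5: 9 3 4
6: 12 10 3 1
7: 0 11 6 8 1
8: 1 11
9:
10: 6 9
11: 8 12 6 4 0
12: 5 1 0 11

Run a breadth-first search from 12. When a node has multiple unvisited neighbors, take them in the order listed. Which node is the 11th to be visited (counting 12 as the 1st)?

Visit 12; enqueue 5, 1, 0, 11 → queue [5, 1, 0, 11]
Visit 5; enqueue 9, 3, 4 → queue [1, 0, 11, 9, 3, 4]
Visit 1; enqueue 2, 10, 6 → queue [0, 11, 9, 3, 4, 2, 10, 6]
Visit 0; enqueue 7 → queue [11, 9, 3, 4, 2, 10, 6, 7]
Visit 11; enqueue 8 → queue [9, 3, 4, 2, 10, 6, 7, 8]
Visit 9 → queue [3, 4, 2, 10, 6, 7, 8]
Visit 3 → queue [4, 2, 10, 6, 7, 8]
Visit 4 → queue [2, 10, 6, 7, 8]
Visit 2 → queue [10, 6, 7, 8]
Visit 10 → queue [6, 7, 8]
Visit 6 → queue [7, 8]
Visit 7 → queue [8]
Visit 8 → queue []

Visit order: 12, 5, 1, 0, 11, 9, 3, 4, 2, 10, 6, 7, 8

6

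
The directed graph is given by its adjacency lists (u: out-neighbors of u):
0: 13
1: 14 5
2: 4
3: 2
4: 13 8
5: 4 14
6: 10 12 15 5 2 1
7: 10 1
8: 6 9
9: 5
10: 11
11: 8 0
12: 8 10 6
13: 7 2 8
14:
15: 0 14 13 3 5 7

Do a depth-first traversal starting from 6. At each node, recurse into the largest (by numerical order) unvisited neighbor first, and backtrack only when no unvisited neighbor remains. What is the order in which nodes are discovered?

Visit 6
6 → 15
15 → 14
15 → 13
13 → 8
8 → 9
9 → 5
5 → 4
13 → 7
7 → 10
10 → 11
11 → 0
7 → 1
13 → 2
15 → 3
6 → 12

6, 15, 14, 13, 8, 9, 5, 4, 7, 10, 11, 0, 1, 2, 3, 12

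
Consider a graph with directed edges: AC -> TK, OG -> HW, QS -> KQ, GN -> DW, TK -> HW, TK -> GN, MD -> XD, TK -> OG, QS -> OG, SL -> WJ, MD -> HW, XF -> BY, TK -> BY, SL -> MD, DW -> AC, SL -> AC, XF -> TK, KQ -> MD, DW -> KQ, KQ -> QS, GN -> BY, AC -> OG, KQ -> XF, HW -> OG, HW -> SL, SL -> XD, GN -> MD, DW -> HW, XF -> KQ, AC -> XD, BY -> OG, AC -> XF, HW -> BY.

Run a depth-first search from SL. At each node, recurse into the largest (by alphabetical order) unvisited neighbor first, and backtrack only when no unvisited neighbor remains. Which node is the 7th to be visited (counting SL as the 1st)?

BY

Visit SL
SL → XD
SL → WJ
SL → MD
MD → HW
HW → OG
HW → BY
SL → AC
AC → XF
XF → TK
TK → GN
GN → DW
DW → KQ
KQ → QS

Visit order: SL, XD, WJ, MD, HW, OG, BY, AC, XF, TK, GN, DW, KQ, QS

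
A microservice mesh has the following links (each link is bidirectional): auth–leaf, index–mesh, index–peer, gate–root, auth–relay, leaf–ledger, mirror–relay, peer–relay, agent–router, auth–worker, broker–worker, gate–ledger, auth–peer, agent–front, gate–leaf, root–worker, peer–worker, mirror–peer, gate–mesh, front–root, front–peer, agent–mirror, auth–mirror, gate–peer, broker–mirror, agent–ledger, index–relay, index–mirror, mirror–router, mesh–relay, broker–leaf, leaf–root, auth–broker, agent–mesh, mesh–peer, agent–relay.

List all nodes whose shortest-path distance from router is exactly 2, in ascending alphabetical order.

auth, broker, front, index, ledger, mesh, peer, relay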